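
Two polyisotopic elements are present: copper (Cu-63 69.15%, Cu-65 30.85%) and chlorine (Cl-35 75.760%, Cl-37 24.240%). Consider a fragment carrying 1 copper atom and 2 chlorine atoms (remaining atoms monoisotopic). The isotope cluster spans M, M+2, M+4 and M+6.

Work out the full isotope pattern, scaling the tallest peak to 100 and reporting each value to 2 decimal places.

92.08 : 100.00 : 35.71 : 4.21

Copper pattern (n=1): 0.6915 : 0.3085
Chlorine pattern (n=2): 0.57395776 : 0.36728448 : 0.05875776
Convolve the two distributions (both contribute in 2-u steps):
  M: 0.6915×0.57395776 = 0.396892
  M+2: 0.6915×0.36728448 + 0.3085×0.57395776 = 0.431043
  M+4: 0.6915×0.05875776 + 0.3085×0.36728448 = 0.153938
  M+6: 0.3085×0.05875776 = 0.018127
Scale to base peak (0.431043) = 100: 92.08 : 100.00 : 35.71 : 4.21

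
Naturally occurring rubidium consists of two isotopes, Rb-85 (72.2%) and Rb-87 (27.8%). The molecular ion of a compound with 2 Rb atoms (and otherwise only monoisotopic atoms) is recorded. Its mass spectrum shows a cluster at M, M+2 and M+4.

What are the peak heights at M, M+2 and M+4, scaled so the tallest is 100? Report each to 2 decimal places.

100.00 : 77.01 : 14.83

Each Rb atom is independently Rb-85 (p = 0.722) or Rb-87 (q = 0.278); the cluster is the binomial expansion (p + q)^2.
P(M) = 0.722^2 = 0.521284
P(M+2) = 2 × 0.722^1 × 0.278^1 = 0.401432
P(M+4) = 0.278^2 = 0.077284
The M peak is largest (0.521284); scaling to 100 gives 100.00 : 77.01 : 14.83.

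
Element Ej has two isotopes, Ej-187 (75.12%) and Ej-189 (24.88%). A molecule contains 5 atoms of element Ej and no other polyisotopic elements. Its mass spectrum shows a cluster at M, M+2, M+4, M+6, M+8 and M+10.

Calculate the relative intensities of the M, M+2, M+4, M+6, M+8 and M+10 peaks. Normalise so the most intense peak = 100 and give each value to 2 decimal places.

Each Ej atom is independently Ej-187 (p = 0.7512) or Ej-189 (q = 0.2488); the cluster is the binomial expansion (p + q)^5.
P(M) = 0.7512^5 = 0.239209
P(M+2) = 5 × 0.7512^4 × 0.2488^1 = 0.396135
P(M+4) = 10 × 0.7512^3 × 0.2488^2 = 0.262402
P(M+6) = 10 × 0.7512^2 × 0.2488^3 = 0.086909
P(M+8) = 5 × 0.7512^1 × 0.2488^4 = 0.014392
P(M+10) = 0.2488^5 = 0.000953
The M+2 peak is largest (0.396135); scaling to 100 gives 60.39 : 100.00 : 66.24 : 21.94 : 3.63 : 0.24.

60.39 : 100.00 : 66.24 : 21.94 : 3.63 : 0.24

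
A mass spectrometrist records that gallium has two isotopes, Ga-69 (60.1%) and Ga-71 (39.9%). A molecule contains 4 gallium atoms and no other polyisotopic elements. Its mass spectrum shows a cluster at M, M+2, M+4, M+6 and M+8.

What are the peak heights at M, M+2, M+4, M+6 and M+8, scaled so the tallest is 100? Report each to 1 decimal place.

37.7 : 100.0 : 99.6 : 44.1 : 7.3

Expanding (0.601 + 0.399)^4:
P(M) = 0.601^4 = 0.130466
P(M+2) = 4 × 0.601^3 × 0.399^1 = 0.346463
P(M+4) = 6 × 0.601^2 × 0.399^2 = 0.345021
P(M+6) = 4 × 0.601^1 × 0.399^3 = 0.152705
P(M+8) = 0.399^4 = 0.025345
The M+2 peak is largest (0.346463); scaling to 100 gives 37.7 : 100.0 : 99.6 : 44.1 : 7.3.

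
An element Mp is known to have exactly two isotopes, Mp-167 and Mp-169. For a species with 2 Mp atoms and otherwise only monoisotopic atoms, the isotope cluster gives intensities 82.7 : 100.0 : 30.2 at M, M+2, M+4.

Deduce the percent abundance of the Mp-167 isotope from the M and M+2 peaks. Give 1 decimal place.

Let p = fractional abundance of Mp-167. I(M+2)/I(M) = [C(2,1)·p^1·(1−p)] / p^2 = 2·(1−p)/p = 100.0/82.7 = 1.2092
(1−p)/p = 1.2092/2 = 0.6046  ⇒  p = 1/(1 + 0.6046) = 0.6232
Mp-167: 62.3%, Mp-169: 37.7%.

62.3%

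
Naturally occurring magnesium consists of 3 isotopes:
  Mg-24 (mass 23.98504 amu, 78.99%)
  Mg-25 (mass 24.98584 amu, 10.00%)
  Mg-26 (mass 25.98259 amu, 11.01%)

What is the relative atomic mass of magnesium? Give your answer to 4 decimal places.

Weight each isotope mass by its fractional abundance: 0.7899 × 23.98504 + 0.1000 × 24.98584 + 0.1101 × 25.98259
= 18.945783 + 2.498584 + 2.860683 = 24.305050 amu

24.3051 amu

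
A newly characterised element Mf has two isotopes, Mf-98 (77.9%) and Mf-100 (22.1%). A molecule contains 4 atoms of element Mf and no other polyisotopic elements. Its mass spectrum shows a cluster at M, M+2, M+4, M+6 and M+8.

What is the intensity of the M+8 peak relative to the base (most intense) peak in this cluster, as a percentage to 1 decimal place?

(0.779 + 0.221)^4 gives M 0.3683, M+2 0.4179, M+4 0.1778, M+6 0.0336, M+8 0.0024; the largest is M+2.
P(M+2) = C(4,1) × 0.779^3 × 0.221^1 = 4 × 0.47272914 × 0.2210 = 0.417893 (base)
P(M+8) = C(4,4) × 0.779^0 × 0.221^4 = 1 × 1.0000 × 0.00238544 = 0.002385
Relative intensity = 0.002385 / 0.417893 × 100 = 0.6

0.6%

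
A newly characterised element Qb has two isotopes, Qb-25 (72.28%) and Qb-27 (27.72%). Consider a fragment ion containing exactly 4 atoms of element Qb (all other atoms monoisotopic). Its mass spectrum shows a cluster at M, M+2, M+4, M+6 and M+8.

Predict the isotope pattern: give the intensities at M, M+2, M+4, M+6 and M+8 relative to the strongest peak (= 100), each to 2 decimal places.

65.19 : 100.00 : 57.53 : 14.71 : 1.41

Each Qb atom is independently Qb-25 (p = 0.7228) or Qb-27 (q = 0.2772); the cluster is the binomial expansion (p + q)^4.
P(M) = 0.7228^4 = 0.272943
P(M+2) = 4 × 0.7228^3 × 0.2772^1 = 0.418705
P(M+4) = 6 × 0.7228^2 × 0.2772^2 = 0.240865
P(M+6) = 4 × 0.7228^1 × 0.2772^3 = 0.061583
P(M+8) = 0.2772^4 = 0.005904
The M+2 peak is largest (0.418705); scaling to 100 gives 65.19 : 100.00 : 57.53 : 14.71 : 1.41.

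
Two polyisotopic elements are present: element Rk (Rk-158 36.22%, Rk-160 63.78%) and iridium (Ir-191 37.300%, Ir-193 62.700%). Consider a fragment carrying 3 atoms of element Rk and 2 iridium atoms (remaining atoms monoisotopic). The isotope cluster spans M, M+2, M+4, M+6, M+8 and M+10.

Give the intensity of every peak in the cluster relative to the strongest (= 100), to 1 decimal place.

Element Rk pattern (n=3): 0.0475166 : 0.25101673 : 0.44201675 : 0.25944992
Iridium pattern (n=2): 0.139129 : 0.467742 : 0.393129
Convolve the two distributions (both contribute in 2-u steps):
  M: 0.0475166×0.139129 = 0.006611
  M+2: 0.0475166×0.467742 + 0.25101673×0.139129 = 0.057149
  M+4: 0.0475166×0.393129 + 0.25101673×0.467742 + 0.44201675×0.139129 = 0.197589
  M+6: 0.25101673×0.393129 + 0.44201675×0.467742 + 0.25944992×0.139129 = 0.341529
  M+8: 0.44201675×0.393129 + 0.25944992×0.467742 = 0.295125
  M+10: 0.25944992×0.393129 = 0.101997
Scale to base peak (0.341529) = 100: 1.9 : 16.7 : 57.9 : 100.0 : 86.4 : 29.9

1.9 : 16.7 : 57.9 : 100.0 : 86.4 : 29.9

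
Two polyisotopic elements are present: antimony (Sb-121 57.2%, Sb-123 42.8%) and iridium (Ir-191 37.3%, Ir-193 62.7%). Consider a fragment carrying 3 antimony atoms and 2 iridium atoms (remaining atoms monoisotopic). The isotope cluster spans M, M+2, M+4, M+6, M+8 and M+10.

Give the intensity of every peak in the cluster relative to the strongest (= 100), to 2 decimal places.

Antimony pattern (n=3): 0.18714925 : 0.42010426 : 0.31434374 : 0.07840275
Iridium pattern (n=2): 0.139129 : 0.467742 : 0.393129
Convolve the two distributions (both contribute in 2-u steps):
  M: 0.18714925×0.139129 = 0.026038
  M+2: 0.18714925×0.467742 + 0.42010426×0.139129 = 0.145986
  M+4: 0.18714925×0.393129 + 0.42010426×0.467742 + 0.31434374×0.139129 = 0.313809
  M+6: 0.42010426×0.393129 + 0.31434374×0.467742 + 0.07840275×0.139129 = 0.323095
  M+8: 0.31434374×0.393129 + 0.07840275×0.467742 = 0.160250
  M+10: 0.07840275×0.393129 = 0.030822
Scale to base peak (0.323095) = 100: 8.06 : 45.18 : 97.13 : 100.00 : 49.60 : 9.54

8.06 : 45.18 : 97.13 : 100.00 : 49.60 : 9.54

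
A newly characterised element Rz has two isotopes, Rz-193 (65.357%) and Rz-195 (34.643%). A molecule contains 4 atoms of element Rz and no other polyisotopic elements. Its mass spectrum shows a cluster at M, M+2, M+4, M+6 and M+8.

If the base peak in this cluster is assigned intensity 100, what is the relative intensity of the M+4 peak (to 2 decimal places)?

79.51

(0.65357 + 0.34643)^4 gives M 0.1825, M+2 0.3869, M+4 0.3076, M+6 0.1087, M+8 0.0144; the largest is M+2.
P(M+2) = C(4,1) × 0.65357^3 × 0.34643^1 = 4 × 0.27917487 × 0.34643 = 0.386858 (base)
P(M+4) = C(4,2) × 0.65357^2 × 0.34643^2 = 6 × 0.42715374 × 0.12001374 = 0.307586
Relative intensity = 0.307586 / 0.386858 × 100 = 79.51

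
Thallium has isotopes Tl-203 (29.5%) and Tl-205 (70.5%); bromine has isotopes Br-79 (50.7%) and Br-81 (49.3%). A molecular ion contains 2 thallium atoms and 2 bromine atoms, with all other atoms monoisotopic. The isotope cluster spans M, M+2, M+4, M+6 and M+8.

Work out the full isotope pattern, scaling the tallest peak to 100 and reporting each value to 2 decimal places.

6.27 : 42.15 : 100.00 : 97.96 : 33.85

Thallium pattern (n=2): 0.087025 : 0.41595 : 0.497025
Bromine pattern (n=2): 0.257049 : 0.499902 : 0.243049
Convolve the two distributions (both contribute in 2-u steps):
  M: 0.087025×0.257049 = 0.022370
  M+2: 0.087025×0.499902 + 0.41595×0.257049 = 0.150424
  M+4: 0.087025×0.243049 + 0.41595×0.499902 + 0.497025×0.257049 = 0.356845
  M+6: 0.41595×0.243049 + 0.497025×0.499902 = 0.349560
  M+8: 0.497025×0.243049 = 0.120801
Scale to base peak (0.356845) = 100: 6.27 : 42.15 : 100.00 : 97.96 : 33.85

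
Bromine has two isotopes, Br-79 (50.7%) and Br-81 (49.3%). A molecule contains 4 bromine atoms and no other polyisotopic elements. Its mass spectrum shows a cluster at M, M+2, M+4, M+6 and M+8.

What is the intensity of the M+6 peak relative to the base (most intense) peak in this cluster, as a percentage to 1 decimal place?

(0.507 + 0.493)^4 gives M 0.0661, M+2 0.2570, M+4 0.3749, M+6 0.2430, M+8 0.0591; the largest is M+4.
P(M+4) = C(4,2) × 0.507^2 × 0.493^2 = 6 × 0.257049 × 0.243049 = 0.374853 (base)
P(M+6) = C(4,3) × 0.507^1 × 0.493^3 = 4 × 0.5070 × 0.11982316 = 0.243001
Relative intensity = 0.243001 / 0.374853 × 100 = 64.8

64.8%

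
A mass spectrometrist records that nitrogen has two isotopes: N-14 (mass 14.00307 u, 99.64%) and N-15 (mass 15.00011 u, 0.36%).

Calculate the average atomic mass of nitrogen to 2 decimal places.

14.01 u

The abundance-weighted mean is 0.9964 × 14.00307 + 0.0036 × 15.00011
= 13.952659 + 0.054000 = 14.006659 u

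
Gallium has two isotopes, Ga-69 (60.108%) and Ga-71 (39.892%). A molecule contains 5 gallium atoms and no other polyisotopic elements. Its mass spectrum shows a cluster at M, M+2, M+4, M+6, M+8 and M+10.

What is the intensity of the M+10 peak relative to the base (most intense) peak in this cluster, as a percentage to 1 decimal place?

Binomial terms of (0.60108 + 0.39892)^5: M 0.0785, M+2 0.2604, M+4 0.3456, M+6 0.2294, M+8 0.0761, M+10 0.0101 → M+4 is the base peak.
P(M+4) = C(5,2) × 0.60108^3 × 0.39892^2 = 10 × 0.2171685 × 0.15913717 = 0.345596 (base)
P(M+10) = C(5,5) × 0.60108^0 × 0.39892^5 = 1 × 1.0000 × 0.0101025 = 0.010103
Relative intensity = 0.010103 / 0.345596 × 100 = 2.9

2.9%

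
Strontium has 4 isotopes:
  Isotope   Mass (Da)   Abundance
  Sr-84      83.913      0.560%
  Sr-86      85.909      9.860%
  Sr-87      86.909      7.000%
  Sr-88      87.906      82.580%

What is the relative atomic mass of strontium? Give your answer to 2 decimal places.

87.62 Da

The abundance-weighted mean is 0.00560 × 83.913 + 0.09860 × 85.909 + 0.07000 × 86.909 + 0.82580 × 87.906
= 0.4699 + 8.4706 + 6.0836 + 72.5928 = 87.6169 Da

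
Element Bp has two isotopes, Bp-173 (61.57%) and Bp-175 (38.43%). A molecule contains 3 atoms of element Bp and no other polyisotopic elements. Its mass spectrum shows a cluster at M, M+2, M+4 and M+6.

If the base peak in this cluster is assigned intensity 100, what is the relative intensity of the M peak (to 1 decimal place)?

53.4

Term probabilities: M 0.2334, M+2 0.4370, M+4 0.2728, M+6 0.0568. Base peak = M+2.
P(M+2) = C(3,1) × 0.6157^2 × 0.3843^1 = 3 × 0.37908649 × 0.3843 = 0.437049 (base)
P(M) = C(3,0) × 0.6157^3 × 0.3843^0 = 1 × 0.23340355 × 1.0000 = 0.233404
Relative intensity = 0.233404 / 0.437049 × 100 = 53.4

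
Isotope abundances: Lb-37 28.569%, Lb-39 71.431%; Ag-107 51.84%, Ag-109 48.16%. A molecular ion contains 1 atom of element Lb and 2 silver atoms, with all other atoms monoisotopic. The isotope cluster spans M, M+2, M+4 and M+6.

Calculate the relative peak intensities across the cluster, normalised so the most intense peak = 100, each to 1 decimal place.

Element Lb pattern (n=1): 0.28569 : 0.71431
Silver pattern (n=2): 0.26873856 : 0.49932288 : 0.23193856
Convolve the two distributions (both contribute in 2-u steps):
  M: 0.28569×0.26873856 = 0.076776
  M+2: 0.28569×0.49932288 + 0.71431×0.26873856 = 0.334614
  M+4: 0.28569×0.23193856 + 0.71431×0.49932288 = 0.422934
  M+6: 0.71431×0.23193856 = 0.165676
Scale to base peak (0.422934) = 100: 18.2 : 79.1 : 100.0 : 39.2

18.2 : 79.1 : 100.0 : 39.2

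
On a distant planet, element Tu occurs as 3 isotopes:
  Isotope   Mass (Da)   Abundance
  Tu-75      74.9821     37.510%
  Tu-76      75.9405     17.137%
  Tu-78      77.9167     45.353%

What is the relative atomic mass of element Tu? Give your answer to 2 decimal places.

The abundance-weighted mean is 0.37510 × 74.9821 + 0.17137 × 75.9405 + 0.45353 × 77.9167
= 28.12579 + 13.01392 + 35.33756 = 76.47727 Da

76.48 Da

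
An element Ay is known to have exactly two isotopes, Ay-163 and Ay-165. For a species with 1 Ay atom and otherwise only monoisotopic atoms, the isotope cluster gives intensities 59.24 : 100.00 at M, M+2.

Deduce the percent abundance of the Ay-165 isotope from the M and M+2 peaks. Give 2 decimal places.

Let p = fractional abundance of Ay-163. I(M+2)/I(M) = [C(1,1)·p^0·(1−p)] / p^1 = 1·(1−p)/p = 100.00/59.24 = 1.6880
(1−p)/p = 1.6880/1 = 1.6880  ⇒  p = 1/(1 + 1.6880) = 0.3720
Ay-163: 37.20%, Ay-165: 62.80%.

62.80%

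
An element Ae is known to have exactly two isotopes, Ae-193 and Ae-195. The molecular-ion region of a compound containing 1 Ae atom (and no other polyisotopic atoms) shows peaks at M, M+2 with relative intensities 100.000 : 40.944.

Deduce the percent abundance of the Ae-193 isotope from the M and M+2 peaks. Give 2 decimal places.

Let p = fractional abundance of Ae-193. I(M+2)/I(M) = [C(1,1)·p^0·(1−p)] / p^1 = 1·(1−p)/p = 40.944/100.000 = 0.4094
(1−p)/p = 0.4094/1 = 0.4094  ⇒  p = 1/(1 + 0.4094) = 0.7095
Ae-193: 70.95%, Ae-195: 29.05%.

70.95%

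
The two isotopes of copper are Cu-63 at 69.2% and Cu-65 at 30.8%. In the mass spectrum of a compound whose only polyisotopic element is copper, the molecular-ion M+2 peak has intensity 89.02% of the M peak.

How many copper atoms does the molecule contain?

2

For n independent Cu atoms, I(M+2)/I(M) = n · (abundance Cu-65) / (abundance Cu-63) = n · 0.308/0.692.
n = 0.8902 × 0.692/0.308 = 2.00 ≈ 2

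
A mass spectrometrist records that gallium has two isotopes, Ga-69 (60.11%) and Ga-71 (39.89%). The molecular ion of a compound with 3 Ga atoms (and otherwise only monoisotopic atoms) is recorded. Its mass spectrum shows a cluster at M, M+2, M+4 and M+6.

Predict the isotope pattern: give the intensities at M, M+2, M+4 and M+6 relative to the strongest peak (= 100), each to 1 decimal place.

Each Ga atom is independently Ga-69 (p = 0.6011) or Ga-71 (q = 0.3989); the cluster is the binomial expansion (p + q)^3.
P(M) = 0.6011^3 = 0.217190
P(M+2) = 3 × 0.6011^2 × 0.3989^1 = 0.432393
P(M+4) = 3 × 0.6011^1 × 0.3989^2 = 0.286943
P(M+6) = 0.3989^3 = 0.063473
The M+2 peak is largest (0.432393); scaling to 100 gives 50.2 : 100.0 : 66.4 : 14.7.

50.2 : 100.0 : 66.4 : 14.7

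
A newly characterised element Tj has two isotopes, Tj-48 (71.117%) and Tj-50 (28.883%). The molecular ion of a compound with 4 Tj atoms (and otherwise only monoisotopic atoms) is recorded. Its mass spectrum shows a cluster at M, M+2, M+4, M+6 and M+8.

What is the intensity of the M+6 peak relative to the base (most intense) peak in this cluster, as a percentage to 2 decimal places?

(0.71117 + 0.28883)^4 gives M 0.2558, M+2 0.4155, M+4 0.2532, M+6 0.0685, M+8 0.0070; the largest is M+2.
P(M+2) = C(4,1) × 0.71117^3 × 0.28883^1 = 4 × 0.35968331 × 0.28883 = 0.415549 (base)
P(M+6) = C(4,3) × 0.71117^1 × 0.28883^3 = 4 × 0.71117 × 0.024095 = 0.068543
Relative intensity = 0.068543 / 0.415549 × 100 = 16.49

16.49%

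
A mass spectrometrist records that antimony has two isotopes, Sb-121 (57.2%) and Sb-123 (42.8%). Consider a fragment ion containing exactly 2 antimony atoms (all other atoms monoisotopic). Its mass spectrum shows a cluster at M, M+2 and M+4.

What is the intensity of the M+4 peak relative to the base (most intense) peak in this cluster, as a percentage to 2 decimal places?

37.41%

Binomial terms of (0.572 + 0.428)^2: M 0.3272, M+2 0.4896, M+4 0.1832 → M+2 is the base peak.
P(M+2) = C(2,1) × 0.572^1 × 0.428^1 = 2 × 0.5720 × 0.4280 = 0.489632 (base)
P(M+4) = C(2,2) × 0.572^0 × 0.428^2 = 1 × 1.0000 × 0.183184 = 0.183184
Relative intensity = 0.183184 / 0.489632 × 100 = 37.41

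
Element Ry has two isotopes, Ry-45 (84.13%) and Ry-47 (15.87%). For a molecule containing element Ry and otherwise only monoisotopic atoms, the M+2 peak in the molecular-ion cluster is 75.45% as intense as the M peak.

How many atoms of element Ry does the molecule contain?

With n Ry atoms, P(M+2)/P(M) = C(n,1)·p^(n−1)q / p^n = n·q/p = n · 0.1587/0.8413.
n = 0.7545 × 0.8413/0.1587 = 4.00 ≈ 4

4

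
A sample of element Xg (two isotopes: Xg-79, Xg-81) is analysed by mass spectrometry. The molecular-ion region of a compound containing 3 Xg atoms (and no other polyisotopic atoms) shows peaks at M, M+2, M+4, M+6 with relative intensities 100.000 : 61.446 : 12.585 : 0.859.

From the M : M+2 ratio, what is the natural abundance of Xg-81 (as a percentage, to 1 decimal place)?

If p is the fraction of Xg that is Xg-79, then I(M+2)/I(M) = [C(3,1)·p^2·(1−p)] / p^3 = 3·(1−p)/p = 61.446/100.000 = 0.6145
(1−p)/p = 0.6145/3 = 0.2048  ⇒  p = 1/(1 + 0.2048) = 0.8300
Xg-79: 83.0%, Xg-81: 17.0%.

17.0%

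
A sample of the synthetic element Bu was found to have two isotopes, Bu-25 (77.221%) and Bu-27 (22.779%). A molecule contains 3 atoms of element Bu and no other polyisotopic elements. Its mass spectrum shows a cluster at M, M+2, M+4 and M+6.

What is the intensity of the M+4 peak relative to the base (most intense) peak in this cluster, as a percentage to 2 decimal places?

(0.77221 + 0.22779)^3 gives M 0.4605, M+2 0.4075, M+4 0.1202, M+6 0.0118; the largest is M.
P(M) = C(3,0) × 0.77221^3 × 0.22779^0 = 1 × 0.46047522 × 1.0000 = 0.460475 (base)
P(M+4) = C(3,2) × 0.77221^1 × 0.22779^2 = 3 × 0.77221 × 0.05188828 = 0.120206
Relative intensity = 0.120206 / 0.460475 × 100 = 26.10

26.10%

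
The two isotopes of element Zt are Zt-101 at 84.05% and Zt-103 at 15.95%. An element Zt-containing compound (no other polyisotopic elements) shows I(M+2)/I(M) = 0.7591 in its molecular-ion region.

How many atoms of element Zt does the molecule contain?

4

With n Zt atoms, P(M+2)/P(M) = C(n,1)·p^(n−1)q / p^n = n·q/p = n · 0.1595/0.8405.
n = 0.7591 × 0.8405/0.1595 = 4.00 ≈ 4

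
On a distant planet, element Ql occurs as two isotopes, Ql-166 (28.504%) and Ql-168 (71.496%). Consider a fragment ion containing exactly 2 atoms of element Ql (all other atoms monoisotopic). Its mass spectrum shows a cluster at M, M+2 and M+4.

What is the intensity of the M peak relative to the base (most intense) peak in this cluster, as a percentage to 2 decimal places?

Term probabilities: M 0.0812, M+2 0.4076, M+4 0.5112. Base peak = M+4.
P(M+4) = C(2,2) × 0.28504^0 × 0.71496^2 = 1 × 1.0000 × 0.5111678 = 0.511168 (base)
P(M) = C(2,0) × 0.28504^2 × 0.71496^0 = 1 × 0.0812478 × 1.0000 = 0.081248
Relative intensity = 0.081248 / 0.511168 × 100 = 15.89

15.89%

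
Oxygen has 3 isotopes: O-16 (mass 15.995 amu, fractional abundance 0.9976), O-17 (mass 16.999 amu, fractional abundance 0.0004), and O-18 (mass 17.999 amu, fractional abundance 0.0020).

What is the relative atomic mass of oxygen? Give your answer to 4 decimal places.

The abundance-weighted mean is 0.9976 × 15.995 + 0.0004 × 16.999 + 0.0020 × 17.999
= 15.95661 + 0.00680 + 0.03600 = 15.99941 amu

15.9994 amu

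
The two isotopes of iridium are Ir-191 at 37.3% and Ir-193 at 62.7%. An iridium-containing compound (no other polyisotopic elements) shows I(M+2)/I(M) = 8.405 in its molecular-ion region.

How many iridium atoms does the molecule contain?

5

For n independent Ir atoms, I(M+2)/I(M) = n · (abundance Ir-193) / (abundance Ir-191) = n · 0.627/0.373.
n = 8.405 × 0.373/0.627 = 5.00 ≈ 5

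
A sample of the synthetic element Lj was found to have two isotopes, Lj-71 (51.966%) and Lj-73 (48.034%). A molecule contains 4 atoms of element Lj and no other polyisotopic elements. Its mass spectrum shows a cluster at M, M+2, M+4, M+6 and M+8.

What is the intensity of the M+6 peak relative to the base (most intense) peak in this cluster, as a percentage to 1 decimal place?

Binomial terms of (0.51966 + 0.48034)^4: M 0.0729, M+2 0.2696, M+4 0.3738, M+6 0.2304, M+8 0.0532 → M+4 is the base peak.
P(M+4) = C(4,2) × 0.51966^2 × 0.48034^2 = 6 × 0.27004652 × 0.23072652 = 0.373841 (base)
P(M+6) = C(4,3) × 0.51966^1 × 0.48034^3 = 4 × 0.51966 × 0.11082717 = 0.230370
Relative intensity = 0.230370 / 0.373841 × 100 = 61.6

61.6%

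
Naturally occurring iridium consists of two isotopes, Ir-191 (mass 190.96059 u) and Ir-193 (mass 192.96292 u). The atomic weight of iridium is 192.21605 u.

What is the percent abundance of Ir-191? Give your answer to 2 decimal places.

With x = fraction of Ir-191 (so Ir-193 is 1 − x):
190.96059·x + 192.96292·(1 − x) = 192.21605
(190.96059 − 192.96292)·x = 192.21605 − 192.96292
x = -0.74687 / -2.00233 = 0.37300 → 37.30% Ir-191, 62.70% Ir-193.

37.30%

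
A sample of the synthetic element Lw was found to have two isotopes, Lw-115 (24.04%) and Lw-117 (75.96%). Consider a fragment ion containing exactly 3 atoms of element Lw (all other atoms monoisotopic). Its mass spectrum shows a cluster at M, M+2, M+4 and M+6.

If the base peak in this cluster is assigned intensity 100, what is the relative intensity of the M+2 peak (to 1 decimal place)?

30.0

Term probabilities: M 0.0139, M+2 0.1317, M+4 0.4161, M+6 0.4383. Base peak = M+6.
P(M+6) = C(3,3) × 0.2404^0 × 0.7596^3 = 1 × 1.0000 × 0.43828324 = 0.438283 (base)
P(M+2) = C(3,1) × 0.2404^2 × 0.7596^1 = 3 × 0.05779216 × 0.7596 = 0.131697
Relative intensity = 0.131697 / 0.438283 × 100 = 30.0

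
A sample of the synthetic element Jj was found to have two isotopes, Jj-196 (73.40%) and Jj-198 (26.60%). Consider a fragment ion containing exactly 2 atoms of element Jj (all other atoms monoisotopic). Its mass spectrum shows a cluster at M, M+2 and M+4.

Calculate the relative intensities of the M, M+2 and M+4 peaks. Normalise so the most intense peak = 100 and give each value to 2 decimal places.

100.00 : 72.48 : 13.13

Expanding (0.7340 + 0.2660)^2:
P(M) = 0.7340^2 = 0.538756
P(M+2) = 2 × 0.7340^1 × 0.2660^1 = 0.390488
P(M+4) = 0.2660^2 = 0.070756
The M peak is largest (0.538756); scaling to 100 gives 100.00 : 72.48 : 13.13.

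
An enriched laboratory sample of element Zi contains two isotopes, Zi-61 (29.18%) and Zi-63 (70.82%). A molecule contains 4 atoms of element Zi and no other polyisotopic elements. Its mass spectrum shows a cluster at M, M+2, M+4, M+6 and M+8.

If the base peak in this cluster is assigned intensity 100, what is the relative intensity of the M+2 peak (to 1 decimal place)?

17.0

Term probabilities: M 0.0073, M+2 0.0704, M+4 0.2562, M+6 0.4146, M+8 0.2515. Base peak = M+6.
P(M+6) = C(4,3) × 0.2918^1 × 0.7082^3 = 4 × 0.2918 × 0.35519576 = 0.414584 (base)
P(M+2) = C(4,1) × 0.2918^3 × 0.7082^1 = 4 × 0.02484596 × 0.7082 = 0.070384
Relative intensity = 0.070384 / 0.414584 × 100 = 17.0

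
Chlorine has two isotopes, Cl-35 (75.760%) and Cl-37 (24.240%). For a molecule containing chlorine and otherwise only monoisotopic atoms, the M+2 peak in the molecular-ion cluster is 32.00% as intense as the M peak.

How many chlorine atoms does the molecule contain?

For n independent Cl atoms, I(M+2)/I(M) = n · (abundance Cl-37) / (abundance Cl-35) = n · 0.24240/0.75760.
n = 0.3200 × 0.75760/0.24240 = 1.00 ≈ 1

1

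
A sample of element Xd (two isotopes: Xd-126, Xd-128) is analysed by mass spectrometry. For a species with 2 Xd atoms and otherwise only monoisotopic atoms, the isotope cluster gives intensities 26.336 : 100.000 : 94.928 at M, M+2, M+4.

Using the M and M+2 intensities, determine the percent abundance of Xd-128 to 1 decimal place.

65.5%

Write p for the Xd-126 fraction. I(M+2)/I(M) = [C(2,1)·p^1·(1−p)] / p^2 = 2·(1−p)/p = 100.000/26.336 = 3.7971
(1−p)/p = 3.7971/2 = 1.8985  ⇒  p = 1/(1 + 1.8985) = 0.3450
Xd-126: 34.5%, Xd-128: 65.5%.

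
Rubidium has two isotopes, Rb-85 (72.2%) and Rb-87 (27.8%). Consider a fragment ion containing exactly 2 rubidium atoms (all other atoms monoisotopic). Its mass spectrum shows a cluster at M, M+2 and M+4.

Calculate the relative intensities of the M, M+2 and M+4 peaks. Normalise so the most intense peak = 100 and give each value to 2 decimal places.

Each Rb atom is independently Rb-85 (p = 0.722) or Rb-87 (q = 0.278); the cluster is the binomial expansion (p + q)^2.
P(M) = 0.722^2 = 0.521284
P(M+2) = 2 × 0.722^1 × 0.278^1 = 0.401432
P(M+4) = 0.278^2 = 0.077284
The M peak is largest (0.521284); scaling to 100 gives 100.00 : 77.01 : 14.83.

100.00 : 77.01 : 14.83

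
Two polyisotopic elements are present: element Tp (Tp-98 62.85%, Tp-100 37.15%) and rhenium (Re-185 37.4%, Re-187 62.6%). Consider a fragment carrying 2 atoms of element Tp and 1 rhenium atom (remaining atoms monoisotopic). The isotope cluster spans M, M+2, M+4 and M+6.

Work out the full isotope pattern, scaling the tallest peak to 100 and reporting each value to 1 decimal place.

Element Tp pattern (n=2): 0.39501225 : 0.4669755 : 0.13801225
Rhenium pattern (n=1): 0.3740 : 0.6260
Convolve the two distributions (both contribute in 2-u steps):
  M: 0.39501225×0.3740 = 0.147735
  M+2: 0.39501225×0.6260 + 0.4669755×0.3740 = 0.421927
  M+4: 0.4669755×0.6260 + 0.13801225×0.3740 = 0.343943
  M+6: 0.13801225×0.6260 = 0.086396
Scale to base peak (0.421927) = 100: 35.0 : 100.0 : 81.5 : 20.5

35.0 : 100.0 : 81.5 : 20.5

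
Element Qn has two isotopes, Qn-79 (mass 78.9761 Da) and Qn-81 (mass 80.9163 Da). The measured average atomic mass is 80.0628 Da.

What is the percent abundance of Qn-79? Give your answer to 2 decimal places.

43.99%

Let x be the fractional abundance of Qn-79; then Qn-81 has abundance 1 − x.
78.9761·x + 80.9163·(1 − x) = 80.0628
(78.9761 − 80.9163)·x = 80.0628 − 80.9163
x = -0.8535 / -1.9402 = 0.43990 → 43.99% Qn-79, 56.01% Qn-81.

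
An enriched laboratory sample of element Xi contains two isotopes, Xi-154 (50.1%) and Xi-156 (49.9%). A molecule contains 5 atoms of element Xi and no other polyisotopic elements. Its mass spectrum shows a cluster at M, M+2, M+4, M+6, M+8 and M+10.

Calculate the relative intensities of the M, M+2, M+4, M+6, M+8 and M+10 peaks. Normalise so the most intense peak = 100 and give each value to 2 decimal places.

The 5 Xi atoms are independent, so intensities follow the terms of (0.501 + 0.499)^5.
P(M) = 0.501^5 = 0.031564
P(M+2) = 5 × 0.501^4 × 0.499^1 = 0.157189
P(M+4) = 10 × 0.501^3 × 0.499^2 = 0.313122
P(M+6) = 10 × 0.501^2 × 0.499^3 = 0.311873
P(M+8) = 5 × 0.501^1 × 0.499^4 = 0.155314
P(M+10) = 0.499^5 = 0.030939
The M+4 peak is largest (0.313122); scaling to 100 gives 10.08 : 50.20 : 100.00 : 99.60 : 49.60 : 9.88.

10.08 : 50.20 : 100.00 : 99.60 : 49.60 : 9.88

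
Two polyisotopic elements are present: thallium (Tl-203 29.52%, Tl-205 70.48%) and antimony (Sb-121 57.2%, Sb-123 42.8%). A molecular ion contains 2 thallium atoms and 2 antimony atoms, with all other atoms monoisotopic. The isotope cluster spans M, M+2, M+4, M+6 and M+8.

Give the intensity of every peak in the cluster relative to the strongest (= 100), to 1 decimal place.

Thallium pattern (n=2): 0.08714304 : 0.41611392 : 0.49674304
Antimony pattern (n=2): 0.327184 : 0.489632 : 0.183184
Convolve the two distributions (both contribute in 2-u steps):
  M: 0.08714304×0.327184 = 0.028512
  M+2: 0.08714304×0.489632 + 0.41611392×0.327184 = 0.178814
  M+4: 0.08714304×0.183184 + 0.41611392×0.489632 + 0.49674304×0.327184 = 0.382232
  M+6: 0.41611392×0.183184 + 0.49674304×0.489632 = 0.319447
  M+8: 0.49674304×0.183184 = 0.090995
Scale to base peak (0.382232) = 100: 7.5 : 46.8 : 100.0 : 83.6 : 23.8

7.5 : 46.8 : 100.0 : 83.6 : 23.8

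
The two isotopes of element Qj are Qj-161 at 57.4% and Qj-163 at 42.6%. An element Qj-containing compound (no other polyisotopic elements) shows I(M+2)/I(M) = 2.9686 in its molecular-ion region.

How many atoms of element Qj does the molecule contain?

With n Qj atoms, P(M+2)/P(M) = C(n,1)·p^(n−1)q / p^n = n·q/p = n · 0.426/0.574.
n = 2.9686 × 0.574/0.426 = 4.00 ≈ 4

4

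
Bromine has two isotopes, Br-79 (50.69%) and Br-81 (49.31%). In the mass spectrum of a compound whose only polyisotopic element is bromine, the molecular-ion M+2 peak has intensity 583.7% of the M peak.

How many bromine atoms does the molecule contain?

6

With n Br atoms, P(M+2)/P(M) = C(n,1)·p^(n−1)q / p^n = n·q/p = n · 0.4931/0.5069.
n = 5.837 × 0.5069/0.4931 = 6.00 ≈ 6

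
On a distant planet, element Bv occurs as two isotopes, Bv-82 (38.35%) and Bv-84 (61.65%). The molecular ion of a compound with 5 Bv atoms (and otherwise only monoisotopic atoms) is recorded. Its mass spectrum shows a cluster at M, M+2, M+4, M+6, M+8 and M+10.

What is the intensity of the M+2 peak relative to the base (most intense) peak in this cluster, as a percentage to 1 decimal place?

Term probabilities: M 0.0083, M+2 0.0667, M+4 0.2144, M+6 0.3446, M+8 0.2770, M+10 0.0891. Base peak = M+6.
P(M+6) = C(5,3) × 0.3835^2 × 0.6165^3 = 10 × 0.14707225 × 0.23431454 = 0.344612 (base)
P(M+2) = C(5,1) × 0.3835^4 × 0.6165^1 = 5 × 0.02163025 × 0.6165 = 0.066675
Relative intensity = 0.066675 / 0.344612 × 100 = 19.3

19.3%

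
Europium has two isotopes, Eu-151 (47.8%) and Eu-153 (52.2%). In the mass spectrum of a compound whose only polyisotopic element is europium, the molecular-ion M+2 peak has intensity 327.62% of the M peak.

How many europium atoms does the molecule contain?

3

The M+2/M ratio from n Eu atoms is n · q/p = n · 0.522/0.478.
n = 3.2762 × 0.478/0.522 = 3.00 ≈ 3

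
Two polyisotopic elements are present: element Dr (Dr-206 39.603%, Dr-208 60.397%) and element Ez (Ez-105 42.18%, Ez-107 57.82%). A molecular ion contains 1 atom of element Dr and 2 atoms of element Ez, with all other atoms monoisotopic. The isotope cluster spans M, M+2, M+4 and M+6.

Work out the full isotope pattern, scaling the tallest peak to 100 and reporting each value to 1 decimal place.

Element Dr pattern (n=1): 0.39603 : 0.60397
Element Ez pattern (n=2): 0.17791524 : 0.48776952 : 0.33431524
Convolve the two distributions (both contribute in 2-u steps):
  M: 0.39603×0.17791524 = 0.070460
  M+2: 0.39603×0.48776952 + 0.60397×0.17791524 = 0.300627
  M+4: 0.39603×0.33431524 + 0.60397×0.48776952 = 0.426997
  M+6: 0.60397×0.33431524 = 0.201916
Scale to base peak (0.426997) = 100: 16.5 : 70.4 : 100.0 : 47.3

16.5 : 70.4 : 100.0 : 47.3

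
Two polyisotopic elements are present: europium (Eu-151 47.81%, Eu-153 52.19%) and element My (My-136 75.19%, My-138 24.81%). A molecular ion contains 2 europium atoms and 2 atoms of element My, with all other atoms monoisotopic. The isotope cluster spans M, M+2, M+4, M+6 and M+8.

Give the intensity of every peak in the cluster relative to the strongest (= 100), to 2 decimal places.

Europium pattern (n=2): 0.22857961 : 0.49904078 : 0.27237961
Element My pattern (n=2): 0.56535361 : 0.37309278 : 0.06155361
Convolve the two distributions (both contribute in 2-u steps):
  M: 0.22857961×0.56535361 = 0.129228
  M+2: 0.22857961×0.37309278 + 0.49904078×0.56535361 = 0.367416
  M+4: 0.22857961×0.06155361 + 0.49904078×0.37309278 + 0.27237961×0.56535361 = 0.354249
  M+6: 0.49904078×0.06155361 + 0.27237961×0.37309278 = 0.132341
  M+8: 0.27237961×0.06155361 = 0.016766
Scale to base peak (0.367416) = 100: 35.17 : 100.00 : 96.42 : 36.02 : 4.56

35.17 : 100.00 : 96.42 : 36.02 : 4.56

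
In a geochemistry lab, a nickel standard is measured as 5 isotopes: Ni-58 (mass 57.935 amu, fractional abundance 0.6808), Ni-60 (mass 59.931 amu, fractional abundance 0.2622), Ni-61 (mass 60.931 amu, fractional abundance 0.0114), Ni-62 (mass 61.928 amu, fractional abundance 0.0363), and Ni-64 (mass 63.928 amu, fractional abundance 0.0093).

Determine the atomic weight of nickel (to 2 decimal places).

58.69 amu

Ar = Σ fᵢ·mᵢ = 0.6808 × 57.935 + 0.2622 × 59.931 + 0.0114 × 60.931 + 0.0363 × 61.928 + 0.0093 × 63.928
= 39.4421 + 15.7139 + 0.6946 + 2.2480 + 0.5945 = 58.6931 amu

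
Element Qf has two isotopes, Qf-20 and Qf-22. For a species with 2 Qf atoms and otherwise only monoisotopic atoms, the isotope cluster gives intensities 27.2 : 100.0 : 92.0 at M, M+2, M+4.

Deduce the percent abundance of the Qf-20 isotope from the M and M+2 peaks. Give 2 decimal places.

35.23%

Write p for the Qf-20 fraction. I(M+2)/I(M) = [C(2,1)·p^1·(1−p)] / p^2 = 2·(1−p)/p = 100.0/27.2 = 3.6765
(1−p)/p = 3.6765/2 = 1.8382  ⇒  p = 1/(1 + 1.8382) = 0.3523
Qf-20: 35.23%, Qf-22: 64.77%.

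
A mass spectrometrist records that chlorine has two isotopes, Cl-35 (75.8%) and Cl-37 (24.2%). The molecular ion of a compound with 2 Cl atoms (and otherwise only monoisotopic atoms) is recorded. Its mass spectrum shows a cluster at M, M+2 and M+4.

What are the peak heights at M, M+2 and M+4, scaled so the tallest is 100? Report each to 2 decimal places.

Each Cl atom is independently Cl-35 (p = 0.758) or Cl-37 (q = 0.242); the cluster is the binomial expansion (p + q)^2.
P(M) = 0.758^2 = 0.574564
P(M+2) = 2 × 0.758^1 × 0.242^1 = 0.366872
P(M+4) = 0.242^2 = 0.058564
The M peak is largest (0.574564); scaling to 100 gives 100.00 : 63.85 : 10.19.

100.00 : 63.85 : 10.19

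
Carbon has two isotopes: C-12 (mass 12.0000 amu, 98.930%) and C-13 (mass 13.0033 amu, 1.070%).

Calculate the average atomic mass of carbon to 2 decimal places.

12.01 amu

Ar = Σ fᵢ·mᵢ = 0.98930 × 12.0000 + 0.01070 × 13.0033
= 11.87160 + 0.13914 = 12.01074 amu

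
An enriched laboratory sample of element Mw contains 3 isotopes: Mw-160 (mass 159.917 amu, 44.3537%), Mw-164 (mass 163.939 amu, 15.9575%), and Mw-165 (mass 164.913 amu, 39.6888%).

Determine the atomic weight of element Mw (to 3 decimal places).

162.542 amu

Average mass = Σ (abundance × isotope mass) = 0.443537 × 159.917 + 0.159575 × 163.939 + 0.396888 × 164.913
= 70.9291 + 26.1606 + 65.4520 = 162.5417 amu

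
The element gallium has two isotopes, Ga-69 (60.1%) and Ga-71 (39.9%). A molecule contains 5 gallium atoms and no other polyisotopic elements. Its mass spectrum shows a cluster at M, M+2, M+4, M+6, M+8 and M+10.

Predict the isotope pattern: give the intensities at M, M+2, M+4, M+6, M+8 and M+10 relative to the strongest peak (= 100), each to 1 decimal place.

22.7 : 75.3 : 100.0 : 66.4 : 22.0 : 2.9

Each Ga atom is independently Ga-69 (p = 0.601) or Ga-71 (q = 0.399); the cluster is the binomial expansion (p + q)^5.
P(M) = 0.601^5 = 0.078410
P(M+2) = 5 × 0.601^4 × 0.399^1 = 0.260280
P(M+4) = 10 × 0.601^3 × 0.399^2 = 0.345596
P(M+6) = 10 × 0.601^2 × 0.399^3 = 0.229439
P(M+8) = 5 × 0.601^1 × 0.399^4 = 0.076162
P(M+10) = 0.399^5 = 0.010113
The M+4 peak is largest (0.345596); scaling to 100 gives 22.7 : 75.3 : 100.0 : 66.4 : 22.0 : 2.9.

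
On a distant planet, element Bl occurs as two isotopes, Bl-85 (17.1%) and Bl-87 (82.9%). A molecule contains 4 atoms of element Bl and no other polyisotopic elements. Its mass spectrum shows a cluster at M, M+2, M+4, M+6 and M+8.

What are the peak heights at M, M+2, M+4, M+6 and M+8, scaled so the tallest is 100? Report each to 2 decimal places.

0.18 : 3.51 : 25.53 : 82.51 : 100.00

Expanding (0.171 + 0.829)^4:
P(M) = 0.171^4 = 0.000855
P(M+2) = 4 × 0.171^3 × 0.829^1 = 0.016581
P(M+4) = 6 × 0.171^2 × 0.829^2 = 0.120574
P(M+6) = 4 × 0.171^1 × 0.829^3 = 0.389690
P(M+8) = 0.829^4 = 0.472300
The M+8 peak is largest (0.472300); scaling to 100 gives 0.18 : 3.51 : 25.53 : 82.51 : 100.00.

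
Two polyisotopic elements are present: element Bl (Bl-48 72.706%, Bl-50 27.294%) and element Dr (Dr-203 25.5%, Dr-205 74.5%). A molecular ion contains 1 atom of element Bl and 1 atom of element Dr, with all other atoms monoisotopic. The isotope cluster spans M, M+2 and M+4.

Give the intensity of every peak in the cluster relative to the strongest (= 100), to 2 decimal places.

Element Bl pattern (n=1): 0.72706 : 0.27294
Element Dr pattern (n=1): 0.2550 : 0.7450
Convolve the two distributions (both contribute in 2-u steps):
  M: 0.72706×0.2550 = 0.185400
  M+2: 0.72706×0.7450 + 0.27294×0.2550 = 0.611259
  M+4: 0.27294×0.7450 = 0.203340
Scale to base peak (0.611259) = 100: 30.33 : 100.00 : 33.27

30.33 : 100.00 : 33.27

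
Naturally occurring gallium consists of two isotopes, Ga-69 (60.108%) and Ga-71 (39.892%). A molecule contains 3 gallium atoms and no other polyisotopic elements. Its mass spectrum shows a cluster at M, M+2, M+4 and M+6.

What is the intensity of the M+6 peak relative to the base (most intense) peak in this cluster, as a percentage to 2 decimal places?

14.68%

Binomial terms of (0.60108 + 0.39892)^3: M 0.2172, M+2 0.4324, M+4 0.2870, M+6 0.0635 → M+2 is the base peak.
P(M+2) = C(3,1) × 0.60108^2 × 0.39892^1 = 3 × 0.36129717 × 0.39892 = 0.432386 (base)
P(M+6) = C(3,3) × 0.60108^0 × 0.39892^3 = 1 × 1.0000 × 0.063483 = 0.063483
Relative intensity = 0.063483 / 0.432386 × 100 = 14.68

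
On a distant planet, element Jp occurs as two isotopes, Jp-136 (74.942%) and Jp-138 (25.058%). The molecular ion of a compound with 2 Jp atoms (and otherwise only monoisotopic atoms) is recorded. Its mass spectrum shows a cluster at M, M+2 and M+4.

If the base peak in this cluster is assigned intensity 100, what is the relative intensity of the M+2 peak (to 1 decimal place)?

Binomial terms of (0.74942 + 0.25058)^2: M 0.5616, M+2 0.3756, M+4 0.0628 → M is the base peak.
P(M) = C(2,0) × 0.74942^2 × 0.25058^0 = 1 × 0.56163034 × 1.0000 = 0.561630 (base)
P(M+2) = C(2,1) × 0.74942^1 × 0.25058^1 = 2 × 0.74942 × 0.25058 = 0.375579
Relative intensity = 0.375579 / 0.561630 × 100 = 66.9

66.9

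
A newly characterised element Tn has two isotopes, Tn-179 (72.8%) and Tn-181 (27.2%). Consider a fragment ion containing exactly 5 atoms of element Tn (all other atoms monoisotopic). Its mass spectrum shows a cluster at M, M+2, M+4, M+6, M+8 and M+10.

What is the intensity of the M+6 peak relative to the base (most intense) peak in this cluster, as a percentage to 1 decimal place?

27.9%

(0.728 + 0.272)^5 gives M 0.2045, M+2 0.3820, M+4 0.2855, M+6 0.1067, M+8 0.0199, M+10 0.0015; the largest is M+2.
P(M+2) = C(5,1) × 0.728^4 × 0.272^1 = 5 × 0.28088304 × 0.2720 = 0.382001 (base)
P(M+6) = C(5,3) × 0.728^2 × 0.272^3 = 10 × 0.529984 × 0.02012365 = 0.106652
Relative intensity = 0.106652 / 0.382001 × 100 = 27.9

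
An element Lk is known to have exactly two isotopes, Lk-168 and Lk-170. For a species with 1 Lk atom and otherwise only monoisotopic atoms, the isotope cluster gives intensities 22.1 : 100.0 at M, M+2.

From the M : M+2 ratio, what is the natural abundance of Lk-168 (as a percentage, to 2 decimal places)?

18.10%

Write p for the Lk-168 fraction. I(M+2)/I(M) = [C(1,1)·p^0·(1−p)] / p^1 = 1·(1−p)/p = 100.0/22.1 = 4.5249
(1−p)/p = 4.5249/1 = 4.5249  ⇒  p = 1/(1 + 4.5249) = 0.1810
Lk-168: 18.10%, Lk-170: 81.90%.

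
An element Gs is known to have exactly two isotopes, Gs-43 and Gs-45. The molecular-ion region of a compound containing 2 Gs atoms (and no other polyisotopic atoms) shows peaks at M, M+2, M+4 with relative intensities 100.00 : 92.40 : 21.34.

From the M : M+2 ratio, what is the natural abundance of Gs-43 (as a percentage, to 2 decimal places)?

Write p for the Gs-43 fraction. I(M+2)/I(M) = [C(2,1)·p^1·(1−p)] / p^2 = 2·(1−p)/p = 92.40/100.00 = 0.9240
(1−p)/p = 0.9240/2 = 0.4620  ⇒  p = 1/(1 + 0.4620) = 0.6840
Gs-43: 68.40%, Gs-45: 31.60%.

68.40%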